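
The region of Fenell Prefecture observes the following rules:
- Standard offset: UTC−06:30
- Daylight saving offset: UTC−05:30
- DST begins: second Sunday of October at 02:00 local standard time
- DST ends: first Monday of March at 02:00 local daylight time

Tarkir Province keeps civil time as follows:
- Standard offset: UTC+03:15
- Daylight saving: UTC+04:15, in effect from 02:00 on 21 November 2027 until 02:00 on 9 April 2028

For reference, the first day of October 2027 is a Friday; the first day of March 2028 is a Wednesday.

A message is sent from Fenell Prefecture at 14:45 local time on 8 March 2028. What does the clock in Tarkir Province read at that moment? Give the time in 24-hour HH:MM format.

1 October 2027 is a Friday, so the first Sunday is October 3 and the second is October 10.
1 March 2028 is a Wednesday, so the first Monday is March 6.
8 March 2028 is outside the daylight-saving period (10 October 2027 – 6 March 2028), so Fenell Prefecture is on standard time, UTC−06:30.
14:45 Fenell Prefecture + 6h30m = 21:15 UTC.
At the standard offset (UTC+03:15), 21:15 UTC + 3h15m = 00:30 Tarkir Province standard time (rolling into the next day, 9 March 2028).
The standard-time date in Tarkir Province, 9 March 2028, lies within the daylight-saving period (21 November 2027 – 9 April 2028), so Tarkir Province is on daylight time, UTC+04:15.
21:15 UTC + 4h15m = 01:30 Tarkir Province (rolling into the next day, 9 March 2028).

01:30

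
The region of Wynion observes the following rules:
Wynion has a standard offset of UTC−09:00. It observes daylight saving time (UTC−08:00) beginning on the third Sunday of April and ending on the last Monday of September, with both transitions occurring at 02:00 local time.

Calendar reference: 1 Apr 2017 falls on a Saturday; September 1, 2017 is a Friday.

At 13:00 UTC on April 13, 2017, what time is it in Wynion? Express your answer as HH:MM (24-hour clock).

04:00

1 April 2017 is a Saturday, so the first Sunday is April 2 and the third is April 16.
1 September 2017 is a Friday, so Mondays fall on 4, 11, 18, 25; the last is September 25.
At the standard offset (UTC−09:00), 13:00 UTC − 9h = 04:00 Wynion standard time.
The standard-time date in Wynion, April 13, 2017, is outside the daylight-saving period (16 April – 25 September), so Wynion is on standard time, UTC−09:00.
13:00 UTC − 9h = 04:00 local.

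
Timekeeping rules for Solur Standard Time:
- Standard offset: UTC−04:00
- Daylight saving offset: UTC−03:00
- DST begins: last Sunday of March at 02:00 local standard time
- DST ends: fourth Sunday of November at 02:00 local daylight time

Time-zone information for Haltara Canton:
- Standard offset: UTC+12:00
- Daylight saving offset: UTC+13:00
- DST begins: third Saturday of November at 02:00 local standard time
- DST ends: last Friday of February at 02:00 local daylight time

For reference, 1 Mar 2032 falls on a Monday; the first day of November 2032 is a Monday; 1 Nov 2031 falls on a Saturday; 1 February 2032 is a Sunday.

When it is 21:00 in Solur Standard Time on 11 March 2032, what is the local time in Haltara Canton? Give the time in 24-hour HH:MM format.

1 March 2032 is a Monday, so Sundays fall on 7, 14, 21, 28; the last is March 28.
1 November 2032 is a Monday, so the first Sunday is November 7 and the fourth is November 28.
11 March 2032 is outside the daylight-saving period (28 March – 28 November), so Solur Standard Time is on standard time, UTC−04:00.
21:00 Solur Standard Time + 4h = 01:00 UTC (rolling into the next day, 12 March 2032).
1 November 2031 is a Saturday, so the first Saturday is November 1 and the third is November 15.
1 February 2032 is a Sunday, so Fridays fall on 6, 13, 20, 27; the last is February 27.
At the standard offset (UTC+12:00), 01:00 UTC + 12h = 13:00 Haltara Canton standard time.
Daylight saving runs 15 November 2031 – 27 February 2032; the standard-time date in Haltara Canton, 12 March 2032, is outside that window, so Haltara Canton is on standard time at UTC+12:00.
01:00 UTC + 12h = 13:00 Haltara Canton.

13:00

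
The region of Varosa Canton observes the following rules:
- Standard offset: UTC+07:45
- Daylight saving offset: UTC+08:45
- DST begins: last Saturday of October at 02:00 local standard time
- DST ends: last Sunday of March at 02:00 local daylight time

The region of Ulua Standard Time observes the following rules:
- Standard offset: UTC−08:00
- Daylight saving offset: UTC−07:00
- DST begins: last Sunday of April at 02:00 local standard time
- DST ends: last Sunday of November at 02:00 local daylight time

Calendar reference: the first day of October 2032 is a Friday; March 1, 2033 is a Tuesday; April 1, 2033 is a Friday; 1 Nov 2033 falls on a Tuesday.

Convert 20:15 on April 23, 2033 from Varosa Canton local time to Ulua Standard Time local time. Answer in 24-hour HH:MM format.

04:30

1 October 2032 is a Friday, so Saturdays fall on 2, 9, 16, 23, 30; the last is October 30.
1 March 2033 is a Tuesday, so Sundays fall on 6, 13, 20, 27; the last is March 27.
April 23, 2033 is outside the daylight-saving period (30 October 2032 – 27 March 2033), so Varosa Canton is on standard time, UTC+07:45.
20:15 Varosa Canton − 7h45m = 12:30 UTC.
1 April 2033 is a Friday, so Sundays fall on 3, 10, 17, 24; the last is April 24.
1 November 2033 is a Tuesday, so Sundays fall on 6, 13, 20, 27; the last is November 27.
At the standard offset (UTC−08:00), 12:30 UTC − 8h = 04:30 Ulua Standard Time standard time.
The standard-time date in Ulua Standard Time, April 23, 2033, does not fall between 24 April and 27 November, so daylight saving is not in effect and Ulua Standard Time is at UTC−08:00.
12:30 UTC − 8h = 04:30 Ulua Standard Time.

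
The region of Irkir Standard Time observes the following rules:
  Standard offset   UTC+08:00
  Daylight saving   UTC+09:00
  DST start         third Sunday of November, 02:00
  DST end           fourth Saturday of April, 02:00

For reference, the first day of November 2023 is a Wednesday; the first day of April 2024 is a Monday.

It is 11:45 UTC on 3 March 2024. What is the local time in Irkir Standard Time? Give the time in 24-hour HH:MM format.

1 November 2023 is a Wednesday, so the first Sunday is November 5 and the third is November 19.
1 April 2024 is a Monday, so the first Saturday is April 6 and the fourth is April 27.
At the standard offset (UTC+08:00), 11:45 UTC + 8h = 19:45 Irkir Standard Time standard time.
The standard-time date in Irkir Standard Time, 3 March 2024, falls between 19 November 2023 and 27 April 2024, so daylight saving is in effect and Irkir Standard Time is at UTC+09:00.
11:45 UTC + 9h = 20:45 local.

20:45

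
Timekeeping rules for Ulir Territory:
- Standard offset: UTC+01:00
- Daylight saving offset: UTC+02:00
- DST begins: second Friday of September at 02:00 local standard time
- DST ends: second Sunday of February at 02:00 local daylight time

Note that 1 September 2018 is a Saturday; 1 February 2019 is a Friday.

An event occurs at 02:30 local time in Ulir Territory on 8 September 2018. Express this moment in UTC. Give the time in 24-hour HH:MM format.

01:30

1 September 2018 is a Saturday, so the first Friday is September 7 and the second is September 14.
1 February 2019 is a Friday, so the first Sunday is February 3 and the second is February 10.
8 September 2018 is outside the daylight-saving period (14 September 2018 – 10 February 2019), so Ulir Territory is on standard time, UTC+01:00.
02:30 local − 1h = 01:30 UTC.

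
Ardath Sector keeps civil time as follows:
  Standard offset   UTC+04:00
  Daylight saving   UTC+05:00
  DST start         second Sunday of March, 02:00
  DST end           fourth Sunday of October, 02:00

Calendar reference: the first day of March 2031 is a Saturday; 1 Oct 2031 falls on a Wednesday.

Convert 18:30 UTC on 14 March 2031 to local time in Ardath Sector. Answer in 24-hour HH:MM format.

1 March 2031 is a Saturday, so the first Sunday is March 2 and the second is March 9.
1 October 2031 is a Wednesday, so the first Sunday is October 5 and the fourth is October 26.
At the standard offset (UTC+04:00), 18:30 UTC + 4h = 22:30 Ardath Sector standard time.
The standard-time date in Ardath Sector, 14 March 2031, lies within the daylight-saving period (9 March – 26 October), so Ardath Sector is on daylight time, UTC+05:00.
18:30 UTC + 5h = 23:30 local.

23:30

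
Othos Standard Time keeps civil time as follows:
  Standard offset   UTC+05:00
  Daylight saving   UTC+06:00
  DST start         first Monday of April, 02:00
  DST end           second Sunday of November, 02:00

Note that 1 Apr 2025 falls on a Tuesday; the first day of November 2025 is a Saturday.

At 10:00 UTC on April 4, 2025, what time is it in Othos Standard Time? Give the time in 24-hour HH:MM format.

1 April 2025 is a Tuesday, so the first Monday is April 7.
1 November 2025 is a Saturday, so the first Sunday is November 2 and the second is November 9.
At the standard offset (UTC+05:00), 10:00 UTC + 5h = 15:00 Othos Standard Time standard time.
The standard-time date in Othos Standard Time, April 4, 2025, is outside the daylight-saving period (7 April – 9 November), so Othos Standard Time is on standard time, UTC+05:00.
10:00 UTC + 5h = 15:00 local.

15:00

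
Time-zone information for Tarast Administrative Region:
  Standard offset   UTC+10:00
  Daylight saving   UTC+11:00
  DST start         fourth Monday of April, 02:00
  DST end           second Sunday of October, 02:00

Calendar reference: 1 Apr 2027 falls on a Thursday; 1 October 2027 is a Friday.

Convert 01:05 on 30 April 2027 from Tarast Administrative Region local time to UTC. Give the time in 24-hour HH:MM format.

14:05

1 April 2027 is a Thursday, so the first Monday is April 5 and the fourth is April 26.
1 October 2027 is a Friday, so the first Sunday is October 3 and the second is October 10.
30 April 2027 falls between 26 April and 10 October, so daylight saving is in effect and Tarast Administrative Region is at UTC+11:00.
01:05 local − 11h = 14:05 UTC (rolling into the previous day, 29 April 2027).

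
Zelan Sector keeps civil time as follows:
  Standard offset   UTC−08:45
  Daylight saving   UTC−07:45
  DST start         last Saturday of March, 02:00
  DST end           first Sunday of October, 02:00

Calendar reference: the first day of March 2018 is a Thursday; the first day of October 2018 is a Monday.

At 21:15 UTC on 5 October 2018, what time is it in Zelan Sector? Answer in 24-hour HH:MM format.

13:30

1 March 2018 is a Thursday, so Saturdays fall on 3, 10, 17, 24, 31; the last is March 31.
1 October 2018 is a Monday, so the first Sunday is October 7.
At the standard offset (UTC−08:45), 21:15 UTC − 8h45m = 12:30 Zelan Sector standard time.
The standard-time date in Zelan Sector, 5 October 2018, lies within the daylight-saving period (31 March – 7 October), so Zelan Sector is on daylight time, UTC−07:45.
21:15 UTC − 7h45m = 13:30 local.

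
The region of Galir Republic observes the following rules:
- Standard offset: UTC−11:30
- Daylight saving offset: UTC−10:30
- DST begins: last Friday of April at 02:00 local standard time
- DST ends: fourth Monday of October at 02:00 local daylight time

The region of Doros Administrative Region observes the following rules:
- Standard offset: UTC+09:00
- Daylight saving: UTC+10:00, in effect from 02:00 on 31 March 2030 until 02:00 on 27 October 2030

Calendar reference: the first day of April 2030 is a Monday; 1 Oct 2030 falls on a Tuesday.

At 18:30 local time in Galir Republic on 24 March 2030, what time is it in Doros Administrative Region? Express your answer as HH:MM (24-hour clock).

15:00

1 April 2030 is a Monday, so Fridays fall on 5, 12, 19, 26; the last is April 26.
1 October 2030 is a Tuesday, so the first Monday is October 7 and the fourth is October 28.
Daylight saving runs 26 April – 28 October; 24 March 2030 is outside that window, so Galir Republic is on standard time at UTC−11:30.
18:30 Galir Republic + 11h30m = 06:00 UTC (rolling into the next day, 25 March 2030).
At the standard offset (UTC+09:00), 06:00 UTC + 9h = 15:00 Doros Administrative Region standard time.
The standard-time date in Doros Administrative Region, 25 March 2030, does not fall between 31 March and 27 October, so daylight saving is not in effect and Doros Administrative Region is at UTC+09:00.
06:00 UTC + 9h = 15:00 Doros Administrative Region.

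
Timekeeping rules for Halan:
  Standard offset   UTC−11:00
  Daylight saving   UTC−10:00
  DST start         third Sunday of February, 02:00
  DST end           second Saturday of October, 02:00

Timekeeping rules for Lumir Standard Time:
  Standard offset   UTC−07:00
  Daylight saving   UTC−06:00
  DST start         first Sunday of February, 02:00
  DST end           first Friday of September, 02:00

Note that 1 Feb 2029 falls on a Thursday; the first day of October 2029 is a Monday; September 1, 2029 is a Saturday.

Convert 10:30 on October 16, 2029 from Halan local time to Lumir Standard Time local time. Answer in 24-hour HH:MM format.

1 February 2029 is a Thursday, so the first Sunday is February 4 and the third is February 18.
1 October 2029 is a Monday, so the first Saturday is October 6 and the second is October 13.
October 16, 2029 is outside the daylight-saving period (18 February – 13 October), so Halan is on standard time, UTC−11:00.
10:30 Halan + 11h = 21:30 UTC.
1 February 2029 is a Thursday, so the first Sunday is February 4.
1 September 2029 is a Saturday, so the first Friday is September 7.
At the standard offset (UTC−07:00), 21:30 UTC − 7h = 14:30 Lumir Standard Time standard time.
The standard-time date in Lumir Standard Time, October 16, 2029, does not fall between 4 February and 7 September, so daylight saving is not in effect and Lumir Standard Time is at UTC−07:00.
21:30 UTC − 7h = 14:30 Lumir Standard Time.

14:30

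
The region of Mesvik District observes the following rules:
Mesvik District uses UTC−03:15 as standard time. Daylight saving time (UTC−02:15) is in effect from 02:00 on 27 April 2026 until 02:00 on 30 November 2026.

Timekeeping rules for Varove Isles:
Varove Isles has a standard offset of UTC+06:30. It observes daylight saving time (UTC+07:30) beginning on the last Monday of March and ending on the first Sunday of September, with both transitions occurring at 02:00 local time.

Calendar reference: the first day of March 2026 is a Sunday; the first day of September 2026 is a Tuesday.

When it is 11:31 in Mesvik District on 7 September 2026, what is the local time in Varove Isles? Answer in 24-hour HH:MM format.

20:16

7 September 2026 falls between 27 April and 30 November, so daylight saving is in effect and Mesvik District is at UTC−02:15.
11:31 Mesvik District + 2h15m = 13:46 UTC.
1 March 2026 is a Sunday, so Mondays fall on 2, 9, 16, 23, 30; the last is March 30.
1 September 2026 is a Tuesday, so the first Sunday is September 6.
At the standard offset (UTC+06:30), 13:46 UTC + 6h30m = 20:16 Varove Isles standard time.
The standard-time date in Varove Isles, 7 September 2026, is outside the daylight-saving period (30 March – 6 September), so Varove Isles is on standard time, UTC+06:30.
13:46 UTC + 6h30m = 20:16 Varove Isles.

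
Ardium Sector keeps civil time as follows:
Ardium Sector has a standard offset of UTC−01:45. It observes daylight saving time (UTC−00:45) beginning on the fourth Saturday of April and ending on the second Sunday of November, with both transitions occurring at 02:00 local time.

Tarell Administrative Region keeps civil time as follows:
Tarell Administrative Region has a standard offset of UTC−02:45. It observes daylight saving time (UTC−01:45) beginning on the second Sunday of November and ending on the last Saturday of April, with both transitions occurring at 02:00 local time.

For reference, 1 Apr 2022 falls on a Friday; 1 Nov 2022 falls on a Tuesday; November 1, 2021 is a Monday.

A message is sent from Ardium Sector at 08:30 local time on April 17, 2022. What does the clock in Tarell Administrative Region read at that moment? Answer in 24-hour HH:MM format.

08:30

1 April 2022 is a Friday, so the first Saturday is April 2 and the fourth is April 23.
1 November 2022 is a Tuesday, so the first Sunday is November 6 and the second is November 13.
April 17, 2022 does not fall between 23 April and 13 November, so daylight saving is not in effect and Ardium Sector is at UTC−01:45.
08:30 Ardium Sector + 1h45m = 10:15 UTC.
1 November 2021 is a Monday, so the first Sunday is November 7 and the second is November 14.
1 April 2022 is a Friday, so Saturdays fall on 2, 9, 16, 23, 30; the last is April 30.
At the standard offset (UTC−02:45), 10:15 UTC − 2h45m = 07:30 Tarell Administrative Region standard time.
The standard-time date in Tarell Administrative Region, April 17, 2022, lies within the daylight-saving period (14 November 2021 – 30 April 2022), so Tarell Administrative Region is on daylight time, UTC−01:45.
10:15 UTC − 1h45m = 08:30 Tarell Administrative Region.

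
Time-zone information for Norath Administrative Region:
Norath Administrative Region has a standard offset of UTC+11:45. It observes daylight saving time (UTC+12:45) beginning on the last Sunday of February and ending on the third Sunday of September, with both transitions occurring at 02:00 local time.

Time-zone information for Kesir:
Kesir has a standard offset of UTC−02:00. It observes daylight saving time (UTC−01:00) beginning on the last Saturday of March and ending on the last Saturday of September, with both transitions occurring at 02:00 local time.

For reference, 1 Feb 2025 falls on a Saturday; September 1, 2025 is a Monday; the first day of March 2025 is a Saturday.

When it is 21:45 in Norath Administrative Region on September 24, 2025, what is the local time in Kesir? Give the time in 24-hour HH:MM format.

09:00

1 February 2025 is a Saturday, so Sundays fall on 2, 9, 16, 23; the last is February 23.
1 September 2025 is a Monday, so the first Sunday is September 7 and the third is September 21.
Daylight saving runs 23 February – 21 September; September 24, 2025 is outside that window, so Norath Administrative Region is on standard time at UTC+11:45.
21:45 Norath Administrative Region − 11h45m = 10:00 UTC.
1 March 2025 is a Saturday, so Saturdays fall on 1, 8, 15, 22, 29; the last is March 29.
1 September 2025 is a Monday, so Saturdays fall on 6, 13, 20, 27; the last is September 27.
At the standard offset (UTC−02:00), 10:00 UTC − 2h = 08:00 Kesir standard time.
Daylight saving runs 29 March – 27 September; the standard-time date in Kesir, September 24, 2025, is inside that window, so Kesir is at UTC−01:00.
10:00 UTC − 1h = 09:00 Kesir.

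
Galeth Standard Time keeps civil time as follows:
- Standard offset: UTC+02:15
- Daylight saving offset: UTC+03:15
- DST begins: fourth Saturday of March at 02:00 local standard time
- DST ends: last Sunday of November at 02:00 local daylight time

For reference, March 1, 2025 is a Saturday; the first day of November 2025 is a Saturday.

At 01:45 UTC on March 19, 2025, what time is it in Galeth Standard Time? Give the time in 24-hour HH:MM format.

1 March 2025 is a Saturday, so the first Saturday is March 1 and the fourth is March 22.
1 November 2025 is a Saturday, so Sundays fall on 2, 9, 16, 23, 30; the last is November 30.
At the standard offset (UTC+02:15), 01:45 UTC + 2h15m = 04:00 Galeth Standard Time standard time.
The standard-time date in Galeth Standard Time, March 19, 2025, is outside the daylight-saving period (22 March – 30 November), so Galeth Standard Time is on standard time, UTC+02:15.
01:45 UTC + 2h15m = 04:00 local.

04:00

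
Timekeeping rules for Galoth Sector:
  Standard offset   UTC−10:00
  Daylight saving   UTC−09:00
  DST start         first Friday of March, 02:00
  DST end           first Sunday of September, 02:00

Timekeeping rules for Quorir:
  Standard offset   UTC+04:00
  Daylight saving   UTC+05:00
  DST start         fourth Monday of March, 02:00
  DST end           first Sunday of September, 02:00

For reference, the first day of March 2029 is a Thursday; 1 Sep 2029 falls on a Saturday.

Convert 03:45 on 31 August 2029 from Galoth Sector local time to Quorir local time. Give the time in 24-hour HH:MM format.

1 March 2029 is a Thursday, so the first Friday is March 2.
1 September 2029 is a Saturday, so the first Sunday is September 2.
31 August 2029 lies within the daylight-saving period (2 March – 2 September), so Galoth Sector is on daylight time, UTC−09:00.
03:45 Galoth Sector + 9h = 12:45 UTC.
1 March 2029 is a Thursday, so the first Monday is March 5 and the fourth is March 26.
1 September 2029 is a Saturday, so the first Sunday is September 2.
At the standard offset (UTC+04:00), 12:45 UTC + 4h = 16:45 Quorir standard time.
The standard-time date in Quorir, 31 August 2029, falls between 26 March and 2 September, so daylight saving is in effect and Quorir is at UTC+05:00.
12:45 UTC + 5h = 17:45 Quorir.

17:45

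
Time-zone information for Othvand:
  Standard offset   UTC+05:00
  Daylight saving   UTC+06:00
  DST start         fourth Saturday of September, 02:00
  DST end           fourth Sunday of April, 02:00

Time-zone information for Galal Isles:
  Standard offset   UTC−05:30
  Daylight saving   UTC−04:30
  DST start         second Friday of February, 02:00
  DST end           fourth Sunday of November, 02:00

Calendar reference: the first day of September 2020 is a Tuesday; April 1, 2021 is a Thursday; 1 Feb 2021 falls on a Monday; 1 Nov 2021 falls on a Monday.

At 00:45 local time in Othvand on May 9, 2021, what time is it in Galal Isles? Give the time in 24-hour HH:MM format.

15:15

1 September 2020 is a Tuesday, so the first Saturday is September 5 and the fourth is September 26.
1 April 2021 is a Thursday, so the first Sunday is April 4 and the fourth is April 25.
May 9, 2021 is outside the daylight-saving period (26 September 2020 – 25 April 2021), so Othvand is on standard time, UTC+05:00.
00:45 Othvand − 5h = 19:45 UTC (rolling into the previous day, 8 May 2021).
1 February 2021 is a Monday, so the first Friday is February 5 and the second is February 12.
1 November 2021 is a Monday, so the first Sunday is November 7 and the fourth is November 28.
At the standard offset (UTC−05:30), 19:45 UTC − 5h30m = 14:15 Galal Isles standard time.
The standard-time date in Galal Isles, May 8, 2021, falls between 12 February and 28 November, so daylight saving is in effect and Galal Isles is at UTC−04:30.
19:45 UTC − 4h30m = 15:15 Galal Isles.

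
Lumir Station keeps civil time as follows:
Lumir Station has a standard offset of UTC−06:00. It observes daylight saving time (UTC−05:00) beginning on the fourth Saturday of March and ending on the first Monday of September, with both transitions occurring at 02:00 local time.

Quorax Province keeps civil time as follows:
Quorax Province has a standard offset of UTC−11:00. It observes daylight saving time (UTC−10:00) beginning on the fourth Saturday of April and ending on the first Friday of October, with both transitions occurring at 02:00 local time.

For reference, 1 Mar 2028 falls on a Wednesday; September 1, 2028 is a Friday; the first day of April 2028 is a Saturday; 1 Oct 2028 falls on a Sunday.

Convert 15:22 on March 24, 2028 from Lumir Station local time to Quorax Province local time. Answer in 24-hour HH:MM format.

10:22

1 March 2028 is a Wednesday, so the first Saturday is March 4 and the fourth is March 25.
1 September 2028 is a Friday, so the first Monday is September 4.
March 24, 2028 does not fall between 25 March and 4 September, so daylight saving is not in effect and Lumir Station is at UTC−06:00.
15:22 Lumir Station + 6h = 21:22 UTC.
1 April 2028 is a Saturday, so the first Saturday is April 1 and the fourth is April 22.
1 October 2028 is a Sunday, so the first Friday is October 6.
At the standard offset (UTC−11:00), 21:22 UTC − 11h = 10:22 Quorax Province standard time.
The standard-time date in Quorax Province, March 24, 2028, does not fall between 22 April and 6 October, so daylight saving is not in effect and Quorax Province is at UTC−11:00.
21:22 UTC − 11h = 10:22 Quorax Province.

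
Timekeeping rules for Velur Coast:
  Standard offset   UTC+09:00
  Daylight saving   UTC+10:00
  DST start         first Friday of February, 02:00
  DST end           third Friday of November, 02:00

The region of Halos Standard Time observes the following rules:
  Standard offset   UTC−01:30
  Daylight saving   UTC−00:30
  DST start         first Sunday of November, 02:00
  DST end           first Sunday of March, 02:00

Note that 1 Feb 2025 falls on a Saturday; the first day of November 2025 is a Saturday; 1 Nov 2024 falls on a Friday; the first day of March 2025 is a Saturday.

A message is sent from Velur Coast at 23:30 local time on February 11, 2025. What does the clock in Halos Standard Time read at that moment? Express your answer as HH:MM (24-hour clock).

13:00

1 February 2025 is a Saturday, so the first Friday is February 7.
1 November 2025 is a Saturday, so the first Friday is November 7 and the third is November 21.
Daylight saving runs 7 February – 21 November; February 11, 2025 is inside that window, so Velur Coast is at UTC+10:00.
23:30 Velur Coast − 10h = 13:30 UTC.
1 November 2024 is a Friday, so the first Sunday is November 3.
1 March 2025 is a Saturday, so the first Sunday is March 2.
At the standard offset (UTC−01:30), 13:30 UTC − 1h30m = 12:00 Halos Standard Time standard time.
The standard-time date in Halos Standard Time, February 11, 2025, falls between 3 November 2024 and 2 March 2025, so daylight saving is in effect and Halos Standard Time is at UTC−00:30.
13:30 UTC − 0h30m = 13:00 Halos Standard Time.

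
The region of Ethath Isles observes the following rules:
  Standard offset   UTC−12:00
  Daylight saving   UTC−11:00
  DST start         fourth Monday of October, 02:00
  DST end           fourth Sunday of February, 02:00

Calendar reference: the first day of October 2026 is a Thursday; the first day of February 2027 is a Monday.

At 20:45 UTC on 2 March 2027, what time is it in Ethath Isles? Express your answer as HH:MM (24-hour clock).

1 October 2026 is a Thursday, so the first Monday is October 5 and the fourth is October 26.
1 February 2027 is a Monday, so the first Sunday is February 7 and the fourth is February 28.
At the standard offset (UTC−12:00), 20:45 UTC − 12h = 08:45 Ethath Isles standard time.
The standard-time date in Ethath Isles, 2 March 2027, does not fall between 26 October 2026 and 28 February 2027, so daylight saving is not in effect and Ethath Isles is at UTC−12:00.
20:45 UTC − 12h = 08:45 local.

08:45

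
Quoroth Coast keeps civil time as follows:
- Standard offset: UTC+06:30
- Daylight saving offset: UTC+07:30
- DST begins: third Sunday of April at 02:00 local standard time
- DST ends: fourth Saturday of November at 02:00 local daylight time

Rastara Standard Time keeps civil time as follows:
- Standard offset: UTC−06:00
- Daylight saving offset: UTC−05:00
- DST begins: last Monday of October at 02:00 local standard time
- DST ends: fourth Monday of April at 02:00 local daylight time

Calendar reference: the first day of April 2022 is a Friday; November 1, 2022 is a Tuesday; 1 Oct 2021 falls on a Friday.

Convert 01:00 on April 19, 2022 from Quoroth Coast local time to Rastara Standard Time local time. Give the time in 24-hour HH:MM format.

12:30

1 April 2022 is a Friday, so the first Sunday is April 3 and the third is April 17.
1 November 2022 is a Tuesday, so the first Saturday is November 5 and the fourth is November 26.
April 19, 2022 falls between 17 April and 26 November, so daylight saving is in effect and Quoroth Coast is at UTC+07:30.
01:00 Quoroth Coast − 7h30m = 17:30 UTC (rolling into the previous day, 18 April 2022).
1 October 2021 is a Friday, so Mondays fall on 4, 11, 18, 25; the last is October 25.
1 April 2022 is a Friday, so the first Monday is April 4 and the fourth is April 25.
At the standard offset (UTC−06:00), 17:30 UTC − 6h = 11:30 Rastara Standard Time standard time.
The standard-time date in Rastara Standard Time, April 18, 2022, falls between 25 October 2021 and 25 April 2022, so daylight saving is in effect and Rastara Standard Time is at UTC−05:00.
17:30 UTC − 5h = 12:30 Rastara Standard Time.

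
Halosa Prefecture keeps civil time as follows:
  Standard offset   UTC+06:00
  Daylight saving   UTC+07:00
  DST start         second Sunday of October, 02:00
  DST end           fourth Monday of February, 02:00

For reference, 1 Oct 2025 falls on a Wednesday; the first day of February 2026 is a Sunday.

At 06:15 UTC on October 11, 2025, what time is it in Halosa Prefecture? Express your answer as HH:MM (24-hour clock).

1 October 2025 is a Wednesday, so the first Sunday is October 5 and the second is October 12.
1 February 2026 is a Sunday, so the first Monday is February 2 and the fourth is February 23.
At the standard offset (UTC+06:00), 06:15 UTC + 6h = 12:15 Halosa Prefecture standard time.
Daylight saving runs 12 October 2025 – 23 February 2026; the standard-time date in Halosa Prefecture, October 11, 2025, is outside that window, so Halosa Prefecture is on standard time at UTC+06:00.
06:15 UTC + 6h = 12:15 local.

12:15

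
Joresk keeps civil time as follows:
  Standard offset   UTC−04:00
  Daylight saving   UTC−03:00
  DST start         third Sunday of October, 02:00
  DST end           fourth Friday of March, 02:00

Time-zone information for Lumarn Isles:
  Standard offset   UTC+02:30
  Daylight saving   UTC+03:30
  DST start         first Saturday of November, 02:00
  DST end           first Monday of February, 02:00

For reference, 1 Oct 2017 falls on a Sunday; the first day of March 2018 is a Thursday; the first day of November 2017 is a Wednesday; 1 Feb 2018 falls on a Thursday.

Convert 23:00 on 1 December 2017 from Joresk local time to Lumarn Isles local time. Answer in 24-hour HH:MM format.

1 October 2017 is a Sunday, so the first Sunday is October 1 and the third is October 15.
1 March 2018 is a Thursday, so the first Friday is March 2 and the fourth is March 23.
1 December 2017 lies within the daylight-saving period (15 October 2017 – 23 March 2018), so Joresk is on daylight time, UTC−03:00.
23:00 Joresk + 3h = 02:00 UTC (rolling into the next day, 2 December 2017).
1 November 2017 is a Wednesday, so the first Saturday is November 4.
1 February 2018 is a Thursday, so the first Monday is February 5.
At the standard offset (UTC+02:30), 02:00 UTC + 2h30m = 04:30 Lumarn Isles standard time.
The standard-time date in Lumarn Isles, 2 December 2017, lies within the daylight-saving period (4 November 2017 – 5 February 2018), so Lumarn Isles is on daylight time, UTC+03:30.
02:00 UTC + 3h30m = 05:30 Lumarn Isles.

05:30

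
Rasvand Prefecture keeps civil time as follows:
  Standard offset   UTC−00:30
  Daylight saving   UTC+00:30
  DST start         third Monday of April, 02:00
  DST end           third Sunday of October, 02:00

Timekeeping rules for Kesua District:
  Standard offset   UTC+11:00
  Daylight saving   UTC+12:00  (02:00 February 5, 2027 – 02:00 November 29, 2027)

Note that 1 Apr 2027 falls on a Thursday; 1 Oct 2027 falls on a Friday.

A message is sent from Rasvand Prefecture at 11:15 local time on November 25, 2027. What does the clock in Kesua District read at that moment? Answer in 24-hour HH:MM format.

23:45

1 April 2027 is a Thursday, so the first Monday is April 5 and the third is April 19.
1 October 2027 is a Friday, so the first Sunday is October 3 and the third is October 17.
November 25, 2027 is outside the daylight-saving period (19 April – 17 October), so Rasvand Prefecture is on standard time, UTC−00:30.
11:15 Rasvand Prefecture + 0h30m = 11:45 UTC.
At the standard offset (UTC+11:00), 11:45 UTC + 11h = 22:45 Kesua District standard time.
The standard-time date in Kesua District, November 25, 2027, falls between 5 February and 29 November, so daylight saving is in effect and Kesua District is at UTC+12:00.
11:45 UTC + 12h = 23:45 Kesua District.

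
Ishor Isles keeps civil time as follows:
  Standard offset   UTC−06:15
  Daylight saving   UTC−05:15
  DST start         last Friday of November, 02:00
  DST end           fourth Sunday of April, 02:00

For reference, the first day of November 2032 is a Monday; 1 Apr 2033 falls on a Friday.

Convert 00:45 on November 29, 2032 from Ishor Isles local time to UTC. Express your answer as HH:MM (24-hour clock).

06:00

1 November 2032 is a Monday, so Fridays fall on 5, 12, 19, 26; the last is November 26.
1 April 2033 is a Friday, so the first Sunday is April 3 and the fourth is April 24.
Daylight saving runs 26 November 2032 – 24 April 2033; November 29, 2032 is inside that window, so Ishor Isles is at UTC−05:15.
00:45 local + 5h15m = 06:00 UTC.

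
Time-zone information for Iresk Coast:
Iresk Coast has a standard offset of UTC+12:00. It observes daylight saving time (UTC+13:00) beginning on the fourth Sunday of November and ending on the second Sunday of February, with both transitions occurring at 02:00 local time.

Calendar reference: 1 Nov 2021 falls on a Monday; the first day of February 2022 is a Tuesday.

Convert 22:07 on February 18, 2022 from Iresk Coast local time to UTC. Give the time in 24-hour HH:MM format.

1 November 2021 is a Monday, so the first Sunday is November 7 and the fourth is November 28.
1 February 2022 is a Tuesday, so the first Sunday is February 6 and the second is February 13.
Daylight saving runs 28 November 2021 – 13 February 2022; February 18, 2022 is outside that window, so Iresk Coast is on standard time at UTC+12:00.
22:07 local − 12h = 10:07 UTC.

10:07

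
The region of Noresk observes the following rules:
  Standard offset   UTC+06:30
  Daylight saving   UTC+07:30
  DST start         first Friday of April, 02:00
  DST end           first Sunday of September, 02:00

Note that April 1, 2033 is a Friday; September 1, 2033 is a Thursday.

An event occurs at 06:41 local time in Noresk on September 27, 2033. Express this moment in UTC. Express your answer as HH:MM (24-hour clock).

00:11

1 April 2033 is a Friday, so the first Friday is April 1.
1 September 2033 is a Thursday, so the first Sunday is September 4.
September 27, 2033 is outside the daylight-saving period (1 April – 4 September), so Noresk is on standard time, UTC+06:30.
06:41 local − 6h30m = 00:11 UTC.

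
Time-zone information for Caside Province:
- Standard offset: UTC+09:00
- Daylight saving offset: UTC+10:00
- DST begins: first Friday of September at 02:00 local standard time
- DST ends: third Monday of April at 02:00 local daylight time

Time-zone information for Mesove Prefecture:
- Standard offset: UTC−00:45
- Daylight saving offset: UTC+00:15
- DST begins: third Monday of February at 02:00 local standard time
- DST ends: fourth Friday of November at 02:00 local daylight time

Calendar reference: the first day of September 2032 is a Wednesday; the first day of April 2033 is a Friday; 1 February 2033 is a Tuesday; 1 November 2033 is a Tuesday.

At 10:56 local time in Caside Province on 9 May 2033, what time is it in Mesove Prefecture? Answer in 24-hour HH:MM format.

02:11

1 September 2032 is a Wednesday, so the first Friday is September 3.
1 April 2033 is a Friday, so the first Monday is April 4 and the third is April 18.
9 May 2033 is outside the daylight-saving period (3 September 2032 – 18 April 2033), so Caside Province is on standard time, UTC+09:00.
10:56 Caside Province − 9h = 01:56 UTC.
1 February 2033 is a Tuesday, so the first Monday is February 7 and the third is February 21.
1 November 2033 is a Tuesday, so the first Friday is November 4 and the fourth is November 25.
At the standard offset (UTC−00:45), 01:56 UTC − 0h45m = 01:11 Mesove Prefecture standard time.
The standard-time date in Mesove Prefecture, 9 May 2033, falls between 21 February and 25 November, so daylight saving is in effect and Mesove Prefecture is at UTC+00:15.
01:56 UTC + 0h15m = 02:11 Mesove Prefecture.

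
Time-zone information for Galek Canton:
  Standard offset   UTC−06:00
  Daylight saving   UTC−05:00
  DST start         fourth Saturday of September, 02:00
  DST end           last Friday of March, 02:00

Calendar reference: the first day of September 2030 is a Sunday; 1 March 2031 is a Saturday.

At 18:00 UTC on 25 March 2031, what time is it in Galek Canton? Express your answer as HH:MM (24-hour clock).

13:00

1 September 2030 is a Sunday, so the first Saturday is September 7 and the fourth is September 28.
1 March 2031 is a Saturday, so Fridays fall on 7, 14, 21, 28; the last is March 28.
At the standard offset (UTC−06:00), 18:00 UTC − 6h = 12:00 Galek Canton standard time.
The standard-time date in Galek Canton, 25 March 2031, falls between 28 September 2030 and 28 March 2031, so daylight saving is in effect and Galek Canton is at UTC−05:00.
18:00 UTC − 5h = 13:00 local.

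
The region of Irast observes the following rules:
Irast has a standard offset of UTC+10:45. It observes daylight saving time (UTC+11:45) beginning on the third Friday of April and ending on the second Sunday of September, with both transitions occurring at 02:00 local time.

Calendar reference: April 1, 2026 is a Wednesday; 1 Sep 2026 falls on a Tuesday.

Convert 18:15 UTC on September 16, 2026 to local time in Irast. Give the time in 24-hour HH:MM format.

05:00

1 April 2026 is a Wednesday, so the first Friday is April 3 and the third is April 17.
1 September 2026 is a Tuesday, so the first Sunday is September 6 and the second is September 13.
At the standard offset (UTC+10:45), 18:15 UTC + 10h45m = 05:00 Irast standard time (rolling into the next day, 17 September 2026).
The standard-time date in Irast, September 17, 2026, is outside the daylight-saving period (17 April – 13 September), so Irast is on standard time, UTC+10:45.
18:15 UTC + 10h45m = 05:00 local (rolling into the next day, 17 September 2026).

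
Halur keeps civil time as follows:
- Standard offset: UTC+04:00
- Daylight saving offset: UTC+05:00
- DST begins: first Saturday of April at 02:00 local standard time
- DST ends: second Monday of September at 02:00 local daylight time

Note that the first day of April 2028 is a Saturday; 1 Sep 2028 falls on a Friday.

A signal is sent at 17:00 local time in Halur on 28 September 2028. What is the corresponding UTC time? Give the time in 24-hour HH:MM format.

13:00

1 April 2028 is a Saturday, so the first Saturday is April 1.
1 September 2028 is a Friday, so the first Monday is September 4 and the second is September 11.
Daylight saving runs 1 April – 11 September; 28 September 2028 is outside that window, so Halur is on standard time at UTC+04:00.
17:00 local − 4h = 13:00 UTC.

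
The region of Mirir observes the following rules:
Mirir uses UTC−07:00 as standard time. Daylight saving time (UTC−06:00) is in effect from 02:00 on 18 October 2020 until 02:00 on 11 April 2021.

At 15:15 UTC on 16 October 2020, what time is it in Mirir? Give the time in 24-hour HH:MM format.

08:15

At the standard offset (UTC−07:00), 15:15 UTC − 7h = 08:15 Mirir standard time.
The standard-time date in Mirir, 16 October 2020, does not fall between 18 October 2020 and 11 April 2021, so daylight saving is not in effect and Mirir is at UTC−07:00.
15:15 UTC − 7h = 08:15 local.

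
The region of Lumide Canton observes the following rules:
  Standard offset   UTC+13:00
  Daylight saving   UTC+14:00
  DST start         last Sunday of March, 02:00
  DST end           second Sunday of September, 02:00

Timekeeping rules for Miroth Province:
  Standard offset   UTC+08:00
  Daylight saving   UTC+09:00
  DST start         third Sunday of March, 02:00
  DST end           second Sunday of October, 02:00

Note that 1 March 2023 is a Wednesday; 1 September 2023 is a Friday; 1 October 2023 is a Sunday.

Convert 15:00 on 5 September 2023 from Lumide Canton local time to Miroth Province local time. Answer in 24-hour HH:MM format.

1 March 2023 is a Wednesday, so Sundays fall on 5, 12, 19, 26; the last is March 26.
1 September 2023 is a Friday, so the first Sunday is September 3 and the second is September 10.
5 September 2023 falls between 26 March and 10 September, so daylight saving is in effect and Lumide Canton is at UTC+14:00.
15:00 Lumide Canton − 14h = 01:00 UTC.
1 March 2023 is a Wednesday, so the first Sunday is March 5 and the third is March 19.
1 October 2023 is a Sunday, so the first Sunday is October 1 and the second is October 8.
At the standard offset (UTC+08:00), 01:00 UTC + 8h = 09:00 Miroth Province standard time.
Daylight saving runs 19 March – 8 October; the standard-time date in Miroth Province, 5 September 2023, is inside that window, so Miroth Province is at UTC+09:00.
01:00 UTC + 9h = 10:00 Miroth Province.

10:00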